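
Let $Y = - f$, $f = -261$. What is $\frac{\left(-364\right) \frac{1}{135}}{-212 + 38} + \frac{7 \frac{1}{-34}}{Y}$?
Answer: $\frac{5873}{399330} \approx 0.014707$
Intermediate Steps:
$Y = 261$ ($Y = \left(-1\right) \left(-261\right) = 261$)
$\frac{\left(-364\right) \frac{1}{135}}{-212 + 38} + \frac{7 \frac{1}{-34}}{Y} = \frac{\left(-364\right) \frac{1}{135}}{-212 + 38} + \frac{7 \frac{1}{-34}}{261} = \frac{\left(-364\right) \frac{1}{135}}{-174} + 7 \left(- \frac{1}{34}\right) \frac{1}{261} = \left(- \frac{364}{135}\right) \left(- \frac{1}{174}\right) - \frac{7}{8874} = \frac{182}{11745} - \frac{7}{8874} = \frac{5873}{399330}$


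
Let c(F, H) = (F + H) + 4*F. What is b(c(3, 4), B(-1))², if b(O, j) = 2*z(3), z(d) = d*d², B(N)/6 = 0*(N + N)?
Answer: 2916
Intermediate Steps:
B(N) = 0 (B(N) = 6*(0*(N + N)) = 6*(0*(2*N)) = 6*0 = 0)
z(d) = d³
c(F, H) = H + 5*F
b(O, j) = 54 (b(O, j) = 2*3³ = 2*27 = 54)
b(c(3, 4), B(-1))² = 54² = 2916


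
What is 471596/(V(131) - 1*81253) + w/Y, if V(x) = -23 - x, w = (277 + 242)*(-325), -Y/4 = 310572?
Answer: -190708908641/33710313072 ≈ -5.6573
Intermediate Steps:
Y = -1242288 (Y = -4*310572 = -1242288)
w = -168675 (w = 519*(-325) = -168675)
471596/(V(131) - 1*81253) + w/Y = 471596/((-23 - 1*131) - 1*81253) - 168675/(-1242288) = 471596/((-23 - 131) - 81253) - 168675*(-1/1242288) = 471596/(-154 - 81253) + 56225/414096 = 471596/(-81407) + 56225/414096 = 471596*(-1/81407) + 56225/414096 = -471596/81407 + 56225/414096 = -190708908641/33710313072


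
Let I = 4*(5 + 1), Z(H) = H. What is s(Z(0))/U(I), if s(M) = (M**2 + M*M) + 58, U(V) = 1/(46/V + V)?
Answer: 9019/6 ≈ 1503.2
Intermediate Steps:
I = 24 (I = 4*6 = 24)
U(V) = 1/(V + 46/V)
s(M) = 58 + 2*M**2 (s(M) = (M**2 + M**2) + 58 = 2*M**2 + 58 = 58 + 2*M**2)
s(Z(0))/U(I) = (58 + 2*0**2)/((24/(46 + 24**2))) = (58 + 2*0)/((24/(46 + 576))) = (58 + 0)/((24/622)) = 58/((24*(1/622))) = 58/(12/311) = 58*(311/12) = 9019/6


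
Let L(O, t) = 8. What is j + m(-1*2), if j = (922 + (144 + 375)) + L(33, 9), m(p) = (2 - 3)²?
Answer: 1450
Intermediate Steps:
m(p) = 1 (m(p) = (-1)² = 1)
j = 1449 (j = (922 + (144 + 375)) + 8 = (922 + 519) + 8 = 1441 + 8 = 1449)
j + m(-1*2) = 1449 + 1 = 1450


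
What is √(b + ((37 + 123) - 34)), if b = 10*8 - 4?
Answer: √202 ≈ 14.213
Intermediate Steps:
b = 76 (b = 80 - 4 = 76)
√(b + ((37 + 123) - 34)) = √(76 + ((37 + 123) - 34)) = √(76 + (160 - 34)) = √(76 + 126) = √202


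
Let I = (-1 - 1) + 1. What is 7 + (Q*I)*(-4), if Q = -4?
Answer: -9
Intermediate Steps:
I = -1 (I = -2 + 1 = -1)
7 + (Q*I)*(-4) = 7 - 4*(-1)*(-4) = 7 + 4*(-4) = 7 - 16 = -9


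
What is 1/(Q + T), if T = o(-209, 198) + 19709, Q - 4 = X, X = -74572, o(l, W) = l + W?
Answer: -1/54870 ≈ -1.8225e-5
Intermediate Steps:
o(l, W) = W + l
Q = -74568 (Q = 4 - 74572 = -74568)
T = 19698 (T = (198 - 209) + 19709 = -11 + 19709 = 19698)
1/(Q + T) = 1/(-74568 + 19698) = 1/(-54870) = -1/54870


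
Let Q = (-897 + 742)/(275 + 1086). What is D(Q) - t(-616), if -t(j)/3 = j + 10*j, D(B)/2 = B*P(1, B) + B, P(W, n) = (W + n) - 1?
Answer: -37654355148/1852321 ≈ -20328.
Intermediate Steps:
P(W, n) = -1 + W + n
Q = -155/1361 ≈ -0.11389
D(B) = 2*B + 2*B**2 (D(B) = 2*(B*(-1 + 1 + B) + B) = 2*(B*B + B) = 2*(B**2 + B) = 2*(B + B**2) = 2*B + 2*B**2)
t(j) = -33*j (t(j) = -3*(j + 10*j) = -33*j)
D(Q) - t(-616) = 2*(-155/1361)*(1 - 155/1361) - (-33)*(-616) = 2*(-155/1361)*(1206/1361) - 1*20328 = -373860/1852321 - 20328 = -37654355148/1852321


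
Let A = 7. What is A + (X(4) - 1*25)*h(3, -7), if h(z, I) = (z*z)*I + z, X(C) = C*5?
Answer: 307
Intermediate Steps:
X(C) = 5*C
h(z, I) = z + I*z² (h(z, I) = z²*I + z = I*z² + z = z + I*z²)
A + (X(4) - 1*25)*h(3, -7) = 7 + (5*4 - 1*25)*(3*(1 - 7*3)) = 7 + (20 - 25)*(3*(1 - 21)) = 7 - 15*(-20) = 7 - 5*(-60) = 7 + 300 = 307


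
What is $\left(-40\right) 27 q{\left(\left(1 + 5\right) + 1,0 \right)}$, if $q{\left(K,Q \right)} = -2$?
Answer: $2160$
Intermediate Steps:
$\left(-40\right) 27 q{\left(\left(1 + 5\right) + 1,0 \right)} = \left(-40\right) 27 \left(-2\right) = \left(-1080\right) \left(-2\right) = 2160$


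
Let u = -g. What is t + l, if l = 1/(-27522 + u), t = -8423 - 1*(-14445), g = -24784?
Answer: 16488235/2738 ≈ 6022.0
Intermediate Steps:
u = 24784 (u = -1*(-24784) = 24784)
t = 6022 (t = -8423 + 14445 = 6022)
l = -1/2738 (l = 1/(-27522 + 24784) = 1/(-2738) = -1/2738 ≈ -0.00036523)
t + l = 6022 - 1/2738 = 16488235/2738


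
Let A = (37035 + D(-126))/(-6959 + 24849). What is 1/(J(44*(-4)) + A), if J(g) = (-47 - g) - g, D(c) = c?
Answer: 17890/5493359 ≈ 0.0032567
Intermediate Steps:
A = 36909/17890 (A = (37035 - 126)/(-6959 + 24849) = 36909/17890 ≈ 2.0631)
J(g) = -47 - 2*g
1/(J(44*(-4)) + A) = 1/((-47 - 88*(-4)) + 36909/17890) = 1/((-47 - 2*(-176)) + 36909/17890) = 1/((-47 + 352) + 36909/17890) = 1/(305 + 36909/17890) = 1/(5493359/17890) = 17890/5493359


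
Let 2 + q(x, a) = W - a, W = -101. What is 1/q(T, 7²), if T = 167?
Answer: -1/152 ≈ -0.0065789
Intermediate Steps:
q(x, a) = -103 - a (q(x, a) = -2 + (-101 - a) = -103 - a)
1/q(T, 7²) = 1/(-103 - 1*7²) = 1/(-103 - 1*49) = 1/(-103 - 49) = 1/(-152) = -1/152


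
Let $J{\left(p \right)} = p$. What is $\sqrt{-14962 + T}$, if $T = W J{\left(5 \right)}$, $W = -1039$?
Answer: $i \sqrt{20157} \approx 141.98 i$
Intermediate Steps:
$T = -5195$ ($T = \left(-1039\right) 5 = -5195$)
$\sqrt{-14962 + T} = \sqrt{-14962 - 5195} = \sqrt{-20157} = i \sqrt{20157}$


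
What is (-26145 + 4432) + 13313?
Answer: -8400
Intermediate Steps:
(-26145 + 4432) + 13313 = -21713 + 13313 = -8400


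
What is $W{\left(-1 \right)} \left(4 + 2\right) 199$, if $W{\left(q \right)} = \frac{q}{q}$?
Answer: $1194$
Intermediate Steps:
$W{\left(q \right)} = 1$
$W{\left(-1 \right)} \left(4 + 2\right) 199 = 1 \left(4 + 2\right) 199 = 1 \cdot 6 \cdot 199 = 6 \cdot 199 = 1194$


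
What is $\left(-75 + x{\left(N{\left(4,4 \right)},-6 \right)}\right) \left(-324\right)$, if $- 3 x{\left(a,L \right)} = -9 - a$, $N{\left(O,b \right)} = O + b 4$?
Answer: $21168$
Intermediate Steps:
$N{\left(O,b \right)} = O + 4 b$
$x{\left(a,L \right)} = 3 + \frac{a}{3}$ ($x{\left(a,L \right)} = - \frac{-9 - a}{3} = 3 + \frac{a}{3}$)
$\left(-75 + x{\left(N{\left(4,4 \right)},-6 \right)}\right) \left(-324\right) = \left(-75 + \left(3 + \frac{4 + 4 \cdot 4}{3}\right)\right) \left(-324\right) = \left(-75 + \left(3 + \frac{4 + 16}{3}\right)\right) \left(-324\right) = \left(-75 + \left(3 + \frac{1}{3} \cdot 20\right)\right) \left(-324\right) = \left(-75 + \left(3 + \frac{20}{3}\right)\right) \left(-324\right) = \left(-75 + \frac{29}{3}\right) \left(-324\right) = \left(- \frac{196}{3}\right) \left(-324\right) = 21168$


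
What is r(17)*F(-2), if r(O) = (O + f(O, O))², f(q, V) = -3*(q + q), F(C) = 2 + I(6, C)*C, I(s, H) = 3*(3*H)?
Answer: 274550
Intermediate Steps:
I(s, H) = 9*H
F(C) = 2 + 9*C² (F(C) = 2 + (9*C)*C = 2 + 9*C²)
f(q, V) = -6*q
r(O) = 25*O² (r(O) = (O - 6*O)² = (-5*O)² = 25*O²)
r(17)*F(-2) = (25*17²)*(2 + 9*(-2)²) = (25*289)*(2 + 9*4) = 7225*(2 + 36) = 7225*38 = 274550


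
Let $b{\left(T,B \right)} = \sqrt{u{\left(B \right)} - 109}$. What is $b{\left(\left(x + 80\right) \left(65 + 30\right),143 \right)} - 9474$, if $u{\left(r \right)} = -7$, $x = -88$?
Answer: $-9474 + 2 i \sqrt{29} \approx -9474.0 + 10.77 i$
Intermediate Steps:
$b{\left(T,B \right)} = 2 i \sqrt{29}$ ($b{\left(T,B \right)} = \sqrt{-7 - 109} = \sqrt{-116} = 2 i \sqrt{29}$)
$b{\left(\left(x + 80\right) \left(65 + 30\right),143 \right)} - 9474 = 2 i \sqrt{29} - 9474 = -9474 + 2 i \sqrt{29}$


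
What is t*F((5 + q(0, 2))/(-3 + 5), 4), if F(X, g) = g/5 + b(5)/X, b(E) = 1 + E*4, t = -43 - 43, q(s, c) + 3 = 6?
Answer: -5203/10 ≈ -520.30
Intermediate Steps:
q(s, c) = 3 (q(s, c) = -3 + 6 = 3)
t = -86
b(E) = 1 + 4*E
F(X, g) = 21/X + g/5 (F(X, g) = g/5 + (1 + 4*5)/X = g*(1/5) + (1 + 20)/X = g/5 + 21/X = 21/X + g/5)
t*F((5 + q(0, 2))/(-3 + 5), 4) = -86*(21/(((5 + 3)/(-3 + 5))) + (1/5)*4) = -86*(21/((8/2)) + 4/5) = -86*(21/((8*(1/2))) + 4/5) = -86*(21/4 + 4/5) = -86*121/20 = -5203/10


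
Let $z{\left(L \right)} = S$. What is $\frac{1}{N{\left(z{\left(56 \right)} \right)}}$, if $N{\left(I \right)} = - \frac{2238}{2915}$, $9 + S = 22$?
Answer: $- \frac{2915}{2238} \approx -1.3025$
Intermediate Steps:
$S = 13$ ($S = -9 + 22 = 13$)
$z{\left(L \right)} = 13$
$N{\left(I \right)} = - \frac{2238}{2915}$ ($N{\left(I \right)} = \left(-2238\right) \frac{1}{2915} = - \frac{2238}{2915}$)
$\frac{1}{N{\left(z{\left(56 \right)} \right)}} = \frac{1}{- \frac{2238}{2915}} = - \frac{2915}{2238}$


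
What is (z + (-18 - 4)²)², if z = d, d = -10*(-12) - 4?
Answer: 360000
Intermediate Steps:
d = 116 (d = 120 - 4 = 116)
z = 116
(z + (-18 - 4)²)² = (116 + (-18 - 4)²)² = (116 + (-22)²)² = (116 + 484)² = 600² = 360000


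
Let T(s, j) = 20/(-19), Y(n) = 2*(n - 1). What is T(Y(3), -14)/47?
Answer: -20/893 ≈ -0.022396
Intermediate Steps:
Y(n) = -2 + 2*n (Y(n) = 2*(-1 + n) = -2 + 2*n)
T(s, j) = -20/19 (T(s, j) = 20*(-1/19) = -20/19)
T(Y(3), -14)/47 = -20/19/47 = -20/19*1/47 = -20/893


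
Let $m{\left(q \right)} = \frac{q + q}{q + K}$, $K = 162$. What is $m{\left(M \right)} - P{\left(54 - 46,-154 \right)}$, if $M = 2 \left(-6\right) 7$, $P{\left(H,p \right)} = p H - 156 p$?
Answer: $- \frac{296324}{13} \approx -22794.0$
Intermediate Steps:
$P{\left(H,p \right)} = - 156 p + H p$ ($P{\left(H,p \right)} = H p - 156 p = - 156 p + H p$)
$M = -84$ ($M = \left(-12\right) 7 = -84$)
$m{\left(q \right)} = \frac{2 q}{162 + q}$ ($m{\left(q \right)} = \frac{q + q}{q + 162} = \frac{2 q}{162 + q}$)
$m{\left(M \right)} - P{\left(54 - 46,-154 \right)} = 2 \left(-84\right) \frac{1}{162 - 84} - - 154 \left(-156 + \left(54 - 46\right)\right) = 2 \left(-84\right) \frac{1}{78} - - 154 \left(-156 + 8\right) = 2 \left(-84\right) \frac{1}{78} - \left(-154\right) \left(-148\right) = - \frac{28}{13} - 22792 = - \frac{296324}{13}$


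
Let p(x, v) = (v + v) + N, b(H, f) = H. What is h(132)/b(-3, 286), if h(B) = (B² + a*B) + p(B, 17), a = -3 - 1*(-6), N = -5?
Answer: -17849/3 ≈ -5949.7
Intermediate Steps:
p(x, v) = -5 + 2*v (p(x, v) = (v + v) - 5 = 2*v - 5 = -5 + 2*v)
a = 3 (a = -3 + 6 = 3)
h(B) = 29 + B² + 3*B (h(B) = (B² + 3*B) + (-5 + 2*17) = (B² + 3*B) + (-5 + 34) = (B² + 3*B) + 29 = 29 + B² + 3*B)
h(132)/b(-3, 286) = (29 + 132² + 3*132)/(-3) = (29 + 17424 + 396)*(-⅓) = 17849*(-⅓) = -17849/3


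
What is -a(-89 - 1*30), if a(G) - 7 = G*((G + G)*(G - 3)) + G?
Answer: 3455396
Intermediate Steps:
a(G) = 7 + G + 2*G**2*(-3 + G) (a(G) = 7 + (G*((G + G)*(G - 3)) + G) = 7 + (G*((2*G)*(-3 + G)) + G) = 7 + (G*(2*G*(-3 + G)) + G) = 7 + (2*G**2*(-3 + G) + G) = 7 + (G + 2*G**2*(-3 + G)) = 7 + G + 2*G**2*(-3 + G))
-a(-89 - 1*30) = -(7 + (-89 - 1*30) - 6*(-89 - 1*30)**2 + 2*(-89 - 1*30)**3) = -(7 + (-89 - 30) - 6*(-89 - 30)**2 + 2*(-89 - 30)**3) = -(7 - 119 - 6*(-119)**2 + 2*(-119)**3) = -(7 - 119 - 6*14161 + 2*(-1685159)) = -(7 - 119 - 84966 - 3370318) = -1*(-3455396) = 3455396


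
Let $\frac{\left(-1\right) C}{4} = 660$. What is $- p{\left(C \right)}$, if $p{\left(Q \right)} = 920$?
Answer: $-920$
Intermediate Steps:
$C = -2640$ ($C = \left(-4\right) 660 = -2640$)
$- p{\left(C \right)} = \left(-1\right) 920 = -920$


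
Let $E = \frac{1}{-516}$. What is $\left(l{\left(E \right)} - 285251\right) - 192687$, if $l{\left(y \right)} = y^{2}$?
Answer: $- \frac{127253860127}{266256} \approx -4.7794 \cdot 10^{5}$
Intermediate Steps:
$E = - \frac{1}{516} \approx -0.001938$
$\left(l{\left(E \right)} - 285251\right) - 192687 = \left(\left(- \frac{1}{516}\right)^{2} - 285251\right) - 192687 = \left(\frac{1}{266256} - 285251\right) - 192687 = - \frac{75949790255}{266256} - 192687 = - \frac{127253860127}{266256}$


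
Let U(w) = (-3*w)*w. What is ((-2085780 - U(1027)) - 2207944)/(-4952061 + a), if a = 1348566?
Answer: 1129537/3603495 ≈ 0.31346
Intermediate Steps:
U(w) = -3*w**2
((-2085780 - U(1027)) - 2207944)/(-4952061 + a) = ((-2085780 - (-3)*1027**2) - 2207944)/(-4952061 + 1348566) = ((-2085780 - (-3)*1054729) - 2207944)/(-3603495) = ((-2085780 - 1*(-3164187)) - 2207944)*(-1/3603495) = ((-2085780 + 3164187) - 2207944)*(-1/3603495) = (1078407 - 2207944)*(-1/3603495) = -1129537*(-1/3603495) = 1129537/3603495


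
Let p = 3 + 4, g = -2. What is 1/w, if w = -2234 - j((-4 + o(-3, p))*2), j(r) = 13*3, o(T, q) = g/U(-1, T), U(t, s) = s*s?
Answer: -1/2273 ≈ -0.00043995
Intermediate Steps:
U(t, s) = s²
p = 7
o(T, q) = -2/T²
j(r) = 39
w = -2273 (w = -2234 - 1*39 = -2234 - 39 = -2273)
1/w = 1/(-2273) = -1/2273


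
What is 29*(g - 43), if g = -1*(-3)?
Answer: -1160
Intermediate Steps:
g = 3
29*(g - 43) = 29*(3 - 43) = 29*(-40) = -1160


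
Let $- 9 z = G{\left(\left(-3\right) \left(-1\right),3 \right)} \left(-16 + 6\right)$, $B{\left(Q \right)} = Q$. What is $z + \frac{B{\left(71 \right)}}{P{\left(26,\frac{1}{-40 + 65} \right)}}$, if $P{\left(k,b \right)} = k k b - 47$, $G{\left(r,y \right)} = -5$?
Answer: $- \frac{40925}{4491} \approx -9.1127$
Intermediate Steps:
$P{\left(k,b \right)} = -47 + b k^{2}$ ($P{\left(k,b \right)} = k^{2} b - 47 = b k^{2} - 47 = -47 + b k^{2}$)
$z = - \frac{50}{9}$ ($z = - \frac{\left(-5\right) \left(-16 + 6\right)}{9} = - \frac{\left(-5\right) \left(-10\right)}{9} = \left(- \frac{1}{9}\right) 50 = - \frac{50}{9} \approx -5.5556$)
$z + \frac{B{\left(71 \right)}}{P{\left(26,\frac{1}{-40 + 65} \right)}} = - \frac{50}{9} + \frac{71}{-47 + \frac{26^{2}}{-40 + 65}} = - \frac{50}{9} + \frac{71}{-47 + \frac{1}{25} \cdot 676} = - \frac{50}{9} + \frac{71}{-47 + \frac{676}{25}} = - \frac{50}{9} + \frac{71}{- \frac{499}{25}} = - \frac{50}{9} + 71 \left(- \frac{25}{499}\right) = - \frac{50}{9} - \frac{1775}{499} = - \frac{40925}{4491}$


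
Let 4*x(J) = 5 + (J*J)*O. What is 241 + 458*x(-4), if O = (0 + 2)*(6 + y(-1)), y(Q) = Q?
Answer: 38267/2 ≈ 19134.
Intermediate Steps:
O = 10 (O = (0 + 2)*(6 - 1) = 2*5 = 10)
x(J) = 5/4 + 5*J²/2 (x(J) = (5 + (J*J)*10)/4 = (5 + J²*10)/4 = (5 + 10*J²)/4 = 5/4 + 5*J²/2)
241 + 458*x(-4) = 241 + 458*(5/4 + (5/2)*(-4)²) = 241 + 458*(5/4 + (5/2)*16) = 241 + 458*(5/4 + 40) = 241 + 458*(165/4) = 241 + 37785/2 = 38267/2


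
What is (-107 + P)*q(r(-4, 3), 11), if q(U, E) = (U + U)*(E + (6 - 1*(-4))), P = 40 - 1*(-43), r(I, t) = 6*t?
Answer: -18144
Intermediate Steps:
P = 83 (P = 40 + 43 = 83)
q(U, E) = 2*U*(10 + E) (q(U, E) = (2*U)*(E + (6 + 4)) = (2*U)*(E + 10) = (2*U)*(10 + E) = 2*U*(10 + E))
(-107 + P)*q(r(-4, 3), 11) = (-107 + 83)*(2*(6*3)*(10 + 11)) = -48*18*21 = -24*756 = -18144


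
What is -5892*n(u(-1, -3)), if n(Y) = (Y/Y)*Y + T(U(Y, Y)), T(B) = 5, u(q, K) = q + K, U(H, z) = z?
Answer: -5892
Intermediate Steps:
u(q, K) = K + q
n(Y) = 5 + Y (n(Y) = (Y/Y)*Y + 5 = 1*Y + 5 = Y + 5 = 5 + Y)
-5892*n(u(-1, -3)) = -5892*(5 + (-3 - 1)) = -5892*(5 - 4) = -5892*1 = -5892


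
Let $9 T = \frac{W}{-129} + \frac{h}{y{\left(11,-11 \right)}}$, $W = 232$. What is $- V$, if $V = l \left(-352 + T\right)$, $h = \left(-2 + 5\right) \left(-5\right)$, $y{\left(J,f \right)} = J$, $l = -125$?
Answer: $- \frac{562484875}{12771} \approx -44044.0$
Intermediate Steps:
$h = -15$ ($h = 3 \left(-5\right) = -15$)
$T = - \frac{4487}{12771}$ ($T = \frac{\frac{232}{-129} - \frac{15}{11}}{9} = \frac{232 \left(- \frac{1}{129}\right) - \frac{15}{11}}{9} = \frac{- \frac{232}{129} - \frac{15}{11}}{9} = \frac{1}{9} \left(- \frac{4487}{1419}\right) = - \frac{4487}{12771} \approx -0.35134$)
$V = \frac{562484875}{12771}$ ($V = - 125 \left(-352 - \frac{4487}{12771}\right) = \left(-125\right) \left(- \frac{4499879}{12771}\right) = \frac{562484875}{12771} \approx 44044.0$)
$- V = \left(-1\right) \frac{562484875}{12771} = - \frac{562484875}{12771}$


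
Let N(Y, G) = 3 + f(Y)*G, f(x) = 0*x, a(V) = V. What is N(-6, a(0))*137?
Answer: 411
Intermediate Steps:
f(x) = 0
N(Y, G) = 3 (N(Y, G) = 3 + 0*G = 3 + 0 = 3)
N(-6, a(0))*137 = 3*137 = 411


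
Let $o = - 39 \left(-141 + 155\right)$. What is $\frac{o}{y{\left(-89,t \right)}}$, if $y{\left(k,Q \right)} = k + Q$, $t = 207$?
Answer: $- \frac{273}{59} \approx -4.6271$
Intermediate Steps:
$o = -546$ ($o = \left(-39\right) 14 = -546$)
$y{\left(k,Q \right)} = Q + k$
$\frac{o}{y{\left(-89,t \right)}} = - \frac{546}{207 - 89} = - \frac{546}{118} = \left(-546\right) \frac{1}{118} = - \frac{273}{59}$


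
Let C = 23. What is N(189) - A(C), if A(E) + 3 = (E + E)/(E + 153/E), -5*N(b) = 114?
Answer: -36404/1705 ≈ -21.351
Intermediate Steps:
N(b) = -114/5 (N(b) = -1/5*114 = -114/5)
A(E) = -3 + 2*E/(E + 153/E) (A(E) = -3 + (E + E)/(E + 153/E) = -3 + (2*E)/(E + 153/E) = -3 + 2*E/(E + 153/E))
N(189) - A(C) = -114/5 - (-459 - 1*23**2)/(153 + 23**2) = -114/5 - (-459 - 1*529)/(153 + 529) = -114/5 - (-459 - 529)/682 = -114/5 - (-988)/682 = -114/5 - 1*(-494/341) = -114/5 + 494/341 = -36404/1705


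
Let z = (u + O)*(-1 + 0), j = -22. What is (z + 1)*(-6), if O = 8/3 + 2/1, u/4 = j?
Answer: -506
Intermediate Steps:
u = -88 (u = 4*(-22) = -88)
O = 14/3 (O = 8*(1/3) + 2*1 = 8/3 + 2 = 14/3 ≈ 4.6667)
z = 250/3 (z = (-88 + 14/3)*(-1 + 0) = -250/3*(-1) = 250/3 ≈ 83.333)
(z + 1)*(-6) = (250/3 + 1)*(-6) = (253/3)*(-6) = -506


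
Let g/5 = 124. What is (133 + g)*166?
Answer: 124998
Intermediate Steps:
g = 620 (g = 5*124 = 620)
(133 + g)*166 = (133 + 620)*166 = 753*166 = 124998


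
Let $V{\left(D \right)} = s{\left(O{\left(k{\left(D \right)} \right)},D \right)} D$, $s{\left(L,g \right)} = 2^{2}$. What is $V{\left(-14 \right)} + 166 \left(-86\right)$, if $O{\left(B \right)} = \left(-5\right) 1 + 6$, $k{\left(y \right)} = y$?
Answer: $-14332$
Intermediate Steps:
$O{\left(B \right)} = 1$ ($O{\left(B \right)} = -5 + 6 = 1$)
$s{\left(L,g \right)} = 4$
$V{\left(D \right)} = 4 D$
$V{\left(-14 \right)} + 166 \left(-86\right) = 4 \left(-14\right) + 166 \left(-86\right) = -56 - 14276 = -14332$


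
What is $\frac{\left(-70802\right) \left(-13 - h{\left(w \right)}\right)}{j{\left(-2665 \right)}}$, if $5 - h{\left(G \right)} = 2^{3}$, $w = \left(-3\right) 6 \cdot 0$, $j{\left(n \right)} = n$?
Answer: $- \frac{141604}{533} \approx -265.67$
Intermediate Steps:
$w = 0$ ($w = \left(-18\right) 0 = 0$)
$h{\left(G \right)} = -3$ ($h{\left(G \right)} = 5 - 2^{3} = 5 - 8 = -3$)
$\frac{\left(-70802\right) \left(-13 - h{\left(w \right)}\right)}{j{\left(-2665 \right)}} = \frac{\left(-70802\right) \left(-13 - -3\right)}{-2665} = - 70802 \left(-13 + 3\right) \left(- \frac{1}{2665}\right) = \left(-70802\right) \left(-10\right) \left(- \frac{1}{2665}\right) = 708020 \left(- \frac{1}{2665}\right) = - \frac{141604}{533}$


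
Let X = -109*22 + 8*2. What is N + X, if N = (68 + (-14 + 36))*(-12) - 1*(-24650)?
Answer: 21188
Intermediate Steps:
N = 23570 (N = (68 + 22)*(-12) + 24650 = 90*(-12) + 24650 = -1080 + 24650 = 23570)
X = -2382 (X = -2398 + 16 = -2382)
N + X = 23570 - 2382 = 21188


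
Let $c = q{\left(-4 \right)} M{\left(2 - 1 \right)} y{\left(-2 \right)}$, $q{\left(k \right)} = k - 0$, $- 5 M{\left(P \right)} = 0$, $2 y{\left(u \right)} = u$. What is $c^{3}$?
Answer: $0$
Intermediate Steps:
$y{\left(u \right)} = \frac{u}{2}$
$M{\left(P \right)} = 0$ ($M{\left(P \right)} = \left(- \frac{1}{5}\right) 0 = 0$)
$q{\left(k \right)} = k$ ($q{\left(k \right)} = k + 0 = k$)
$c = 0$ ($c = \left(-4\right) 0 \cdot \frac{1}{2} \left(-2\right) = 0 \left(-1\right) = 0$)
$c^{3} = 0^{3} = 0$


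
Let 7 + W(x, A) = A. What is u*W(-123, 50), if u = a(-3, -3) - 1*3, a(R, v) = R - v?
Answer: -129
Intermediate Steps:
W(x, A) = -7 + A
u = -3 (u = (-3 - 1*(-3)) - 1*3 = (-3 + 3) - 3 = 0 - 3 = -3)
u*W(-123, 50) = -3*(-7 + 50) = -3*43 = -129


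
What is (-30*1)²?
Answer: 900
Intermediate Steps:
(-30*1)² = (-30)² = 900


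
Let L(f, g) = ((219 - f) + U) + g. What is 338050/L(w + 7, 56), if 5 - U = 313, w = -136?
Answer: 169025/48 ≈ 3521.4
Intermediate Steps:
U = -308 (U = 5 - 1*313 = 5 - 313 = -308)
L(f, g) = -89 + g - f (L(f, g) = ((219 - f) - 308) + g = (-89 - f) + g = -89 + g - f)
338050/L(w + 7, 56) = 338050/(-89 + 56 - (-136 + 7)) = 338050/(-89 + 56 - 1*(-129)) = 338050/(-89 + 56 + 129) = 338050/96 = 338050*(1/96) = 169025/48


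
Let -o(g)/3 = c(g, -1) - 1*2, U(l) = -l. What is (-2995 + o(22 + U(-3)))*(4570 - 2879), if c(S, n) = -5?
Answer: -5029034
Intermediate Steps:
o(g) = 21 (o(g) = -3*(-5 - 1*2) = -3*(-5 - 2) = -3*(-7) = 21)
(-2995 + o(22 + U(-3)))*(4570 - 2879) = (-2995 + 21)*(4570 - 2879) = -2974*1691 = -5029034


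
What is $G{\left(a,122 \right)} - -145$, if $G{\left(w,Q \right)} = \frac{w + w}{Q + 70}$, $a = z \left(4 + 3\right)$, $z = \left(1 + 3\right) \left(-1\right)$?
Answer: $\frac{3473}{24} \approx 144.71$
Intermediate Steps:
$z = -4$ ($z = 4 \left(-1\right) = -4$)
$a = -28$ ($a = - 4 \left(4 + 3\right) = \left(-4\right) 7 = -28$)
$G{\left(w,Q \right)} = \frac{2 w}{70 + Q}$
$G{\left(a,122 \right)} - -145 = 2 \left(-28\right) \frac{1}{70 + 122} - -145 = 2 \left(-28\right) \frac{1}{192} + 145 = - \frac{7}{24} + 145 = \frac{3473}{24}$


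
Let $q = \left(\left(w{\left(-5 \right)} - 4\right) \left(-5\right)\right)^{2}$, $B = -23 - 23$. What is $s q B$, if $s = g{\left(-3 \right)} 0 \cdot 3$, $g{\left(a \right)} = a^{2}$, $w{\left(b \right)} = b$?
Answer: $0$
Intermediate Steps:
$B = -46$ ($B = -23 - 23 = -46$)
$s = 0$ ($s = \left(-3\right)^{2} \cdot 0 \cdot 3 = 9 \cdot 0 \cdot 3 = 0 \cdot 3 = 0$)
$q = 2025$ ($q = \left(\left(-5 - 4\right) \left(-5\right)\right)^{2} = \left(\left(-9\right) \left(-5\right)\right)^{2} = 45^{2} = 2025$)
$s q B = 0 \cdot 2025 \left(-46\right) = 0 \left(-46\right) = 0$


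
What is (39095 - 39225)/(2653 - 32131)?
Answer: 65/14739 ≈ 0.0044101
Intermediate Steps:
(39095 - 39225)/(2653 - 32131) = -130/(-29478) = -130*(-1/29478) = 65/14739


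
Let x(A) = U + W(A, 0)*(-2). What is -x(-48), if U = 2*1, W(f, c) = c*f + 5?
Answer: 8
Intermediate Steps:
W(f, c) = 5 + c*f
U = 2
x(A) = -8 (x(A) = 2 + (5 + 0*A)*(-2) = 2 + (5 + 0)*(-2) = 2 + 5*(-2) = 2 - 10 = -8)
-x(-48) = -1*(-8) = 8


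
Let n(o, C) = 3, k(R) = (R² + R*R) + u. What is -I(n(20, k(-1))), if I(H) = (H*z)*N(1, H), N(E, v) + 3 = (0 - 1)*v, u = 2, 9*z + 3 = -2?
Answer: -10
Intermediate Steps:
z = -5/9 (z = -⅓ + (⅑)*(-2) = -⅓ - 2/9 = -5/9 ≈ -0.55556)
N(E, v) = -3 - v (N(E, v) = -3 + (0 - 1)*v = -3 - v)
k(R) = 2 + 2*R² (k(R) = (R² + R*R) + 2 = (R² + R²) + 2 = 2*R² + 2 = 2 + 2*R²)
I(H) = -5*H*(-3 - H)/9 (I(H) = (H*(-5/9))*(-3 - H) = (-5*H/9)*(-3 - H) = -5*H*(-3 - H)/9)
-I(n(20, k(-1))) = -5*3*(3 + 3)/9 = -5*3*6/9 = -1*10 = -10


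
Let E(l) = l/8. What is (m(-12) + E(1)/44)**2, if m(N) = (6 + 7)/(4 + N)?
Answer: 326041/123904 ≈ 2.6314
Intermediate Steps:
E(l) = l/8 (E(l) = l*(1/8) = l/8)
m(N) = 13/(4 + N)
(m(-12) + E(1)/44)**2 = (13/(4 - 12) + ((1/8)*1)/44)**2 = (13/(-8) + (1/8)*(1/44))**2 = (13*(-1/8) + 1/352)**2 = (-13/8 + 1/352)**2 = (-571/352)**2 = 326041/123904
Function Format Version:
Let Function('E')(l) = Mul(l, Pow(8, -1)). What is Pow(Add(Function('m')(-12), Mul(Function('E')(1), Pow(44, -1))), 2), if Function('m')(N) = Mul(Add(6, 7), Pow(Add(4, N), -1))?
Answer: Rational(326041, 123904) ≈ 2.6314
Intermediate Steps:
Function('E')(l) = Mul(Rational(1, 8), l) (Function('E')(l) = Mul(l, Rational(1, 8)) = Mul(Rational(1, 8), l))
Function('m')(N) = Mul(13, Pow(Add(4, N), -1))
Pow(Add(Function('m')(-12), Mul(Function('E')(1), Pow(44, -1))), 2) = Pow(Add(Mul(13, Pow(Add(4, -12), -1)), Mul(Mul(Rational(1, 8), 1), Pow(44, -1))), 2) = Pow(Add(Mul(13, Pow(-8, -1)), Mul(Rational(1, 8), Rational(1, 44))), 2) = Pow(Add(Mul(13, Rational(-1, 8)), Rational(1, 352)), 2) = Pow(Add(Rational(-13, 8), Rational(1, 352)), 2) = Pow(Rational(-571, 352), 2) = Rational(326041, 123904)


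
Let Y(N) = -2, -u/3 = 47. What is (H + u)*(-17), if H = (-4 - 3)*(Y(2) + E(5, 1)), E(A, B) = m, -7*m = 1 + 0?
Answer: 2142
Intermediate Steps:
u = -141 (u = -3*47 = -141)
m = -⅐ (m = -(1 + 0)/7 = -⅐*1 = -⅐ ≈ -0.14286)
E(A, B) = -⅐
H = 15 (H = (-4 - 3)*(-2 - ⅐) = -7*(-15/7) = 15)
(H + u)*(-17) = (15 - 141)*(-17) = -126*(-17) = 2142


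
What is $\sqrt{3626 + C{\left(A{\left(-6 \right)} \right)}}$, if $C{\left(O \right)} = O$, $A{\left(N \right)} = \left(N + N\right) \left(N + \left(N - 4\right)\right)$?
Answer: $\sqrt{3818} \approx 61.79$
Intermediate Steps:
$A{\left(N \right)} = 2 N \left(-4 + 2 N\right)$ ($A{\left(N \right)} = 2 N \left(N + \left(-4 + N\right)\right) = 2 N \left(-4 + 2 N\right)$)
$\sqrt{3626 + C{\left(A{\left(-6 \right)} \right)}} = \sqrt{3626 + 4 \left(-6\right) \left(-2 - 6\right)} = \sqrt{3626 + 4 \left(-6\right) \left(-8\right)} = \sqrt{3626 + 192} = \sqrt{3818}$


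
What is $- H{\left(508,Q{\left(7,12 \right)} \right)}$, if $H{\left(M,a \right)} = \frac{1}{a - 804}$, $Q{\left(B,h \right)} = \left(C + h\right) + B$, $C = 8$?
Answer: $\frac{1}{777} \approx 0.001287$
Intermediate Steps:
$Q{\left(B,h \right)} = 8 + B + h$ ($Q{\left(B,h \right)} = \left(8 + h\right) + B = 8 + B + h$)
$H{\left(M,a \right)} = \frac{1}{-804 + a}$
$- H{\left(508,Q{\left(7,12 \right)} \right)} = - \frac{1}{-804 + \left(8 + 7 + 12\right)} = - \frac{1}{-804 + 27} = - \frac{1}{-777} = \left(-1\right) \left(- \frac{1}{777}\right) = \frac{1}{777}$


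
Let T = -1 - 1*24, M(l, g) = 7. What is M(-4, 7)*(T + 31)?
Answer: 42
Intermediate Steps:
T = -25 (T = -1 - 24 = -25)
M(-4, 7)*(T + 31) = 7*(-25 + 31) = 7*6 = 42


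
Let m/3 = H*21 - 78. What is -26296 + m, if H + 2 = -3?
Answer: -26845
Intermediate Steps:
H = -5 (H = -2 - 3 = -5)
m = -549 (m = 3*(-5*21 - 78) = 3*(-105 - 78) = 3*(-183) = -549)
-26296 + m = -26296 - 549 = -26845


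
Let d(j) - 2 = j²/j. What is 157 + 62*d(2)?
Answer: 405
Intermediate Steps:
d(j) = 2 + j (d(j) = 2 + j²/j = 2 + j)
157 + 62*d(2) = 157 + 62*(2 + 2) = 157 + 62*4 = 157 + 248 = 405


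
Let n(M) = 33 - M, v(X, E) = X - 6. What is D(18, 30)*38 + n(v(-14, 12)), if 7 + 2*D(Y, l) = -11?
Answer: -289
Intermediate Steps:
v(X, E) = -6 + X
D(Y, l) = -9 (D(Y, l) = -7/2 + (1/2)*(-11) = -7/2 - 11/2 = -9)
D(18, 30)*38 + n(v(-14, 12)) = -9*38 + (33 - (-6 - 14)) = -342 + (33 - 1*(-20)) = -342 + (33 + 20) = -342 + 53 = -289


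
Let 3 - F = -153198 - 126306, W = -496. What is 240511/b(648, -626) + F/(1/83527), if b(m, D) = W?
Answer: 11579804829233/496 ≈ 2.3346e+10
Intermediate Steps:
b(m, D) = -496
F = 279507 (F = 3 - (-153198 - 126306) = 3 - 1*(-279504) = 3 + 279504 = 279507)
240511/b(648, -626) + F/(1/83527) = 240511/(-496) + 279507/(1/83527) = 240511*(-1/496) + 279507/(1/83527) = -240511/496 + 279507*83527 = -240511/496 + 23346381189 = 11579804829233/496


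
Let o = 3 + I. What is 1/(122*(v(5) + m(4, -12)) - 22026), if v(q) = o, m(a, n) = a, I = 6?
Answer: -1/20440 ≈ -4.8924e-5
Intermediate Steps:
o = 9 (o = 3 + 6 = 9)
v(q) = 9
1/(122*(v(5) + m(4, -12)) - 22026) = 1/(122*(9 + 4) - 22026) = 1/(122*13 - 22026) = 1/(1586 - 22026) = 1/(-20440) = -1/20440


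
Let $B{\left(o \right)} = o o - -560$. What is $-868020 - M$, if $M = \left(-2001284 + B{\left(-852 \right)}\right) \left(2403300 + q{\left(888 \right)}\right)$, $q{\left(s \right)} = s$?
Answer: $3064906078140$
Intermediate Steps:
$B{\left(o \right)} = 560 + o^{2}$ ($B{\left(o \right)} = o^{2} + 560 = 560 + o^{2}$)
$M = -3064906946160$ ($M = \left(-2001284 + \left(560 + \left(-852\right)^{2}\right)\right) \left(2403300 + 888\right) = \left(-2001284 + \left(560 + 725904\right)\right) 2404188 = \left(-2001284 + 726464\right) 2404188 = \left(-1274820\right) 2404188 = -3064906946160$)
$-868020 - M = -868020 - -3064906946160 = -868020 + 3064906946160 = 3064906078140$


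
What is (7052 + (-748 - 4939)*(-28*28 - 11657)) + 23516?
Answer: 70782535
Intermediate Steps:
(7052 + (-748 - 4939)*(-28*28 - 11657)) + 23516 = (7052 - 5687*(-784 - 11657)) + 23516 = (7052 - 5687*(-12441)) + 23516 = (7052 + 70751967) + 23516 = 70759019 + 23516 = 70782535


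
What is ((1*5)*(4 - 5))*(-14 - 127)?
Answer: 705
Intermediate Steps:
((1*5)*(4 - 5))*(-14 - 127) = (5*(-1))*(-141) = -5*(-141) = 705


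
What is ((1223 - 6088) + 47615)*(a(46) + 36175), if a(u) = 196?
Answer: 1554860250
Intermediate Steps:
((1223 - 6088) + 47615)*(a(46) + 36175) = ((1223 - 6088) + 47615)*(196 + 36175) = (-4865 + 47615)*36371 = 42750*36371 = 1554860250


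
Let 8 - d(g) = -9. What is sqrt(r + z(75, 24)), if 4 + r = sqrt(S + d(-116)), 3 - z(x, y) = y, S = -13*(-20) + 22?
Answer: sqrt(-25 + sqrt(299)) ≈ 2.7764*I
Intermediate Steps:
S = 282 (S = 260 + 22 = 282)
z(x, y) = 3 - y
d(g) = 17 (d(g) = 8 - 1*(-9) = 8 + 9 = 17)
r = -4 + sqrt(299) (r = -4 + sqrt(282 + 17) = -4 + sqrt(299) ≈ 13.292)
sqrt(r + z(75, 24)) = sqrt((-4 + sqrt(299)) + (3 - 1*24)) = sqrt((-4 + sqrt(299)) + (3 - 24)) = sqrt((-4 + sqrt(299)) - 21) = sqrt(-25 + sqrt(299))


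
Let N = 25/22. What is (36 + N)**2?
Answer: 667489/484 ≈ 1379.1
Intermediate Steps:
N = 25/22 (N = 25*(1/22) = 25/22 ≈ 1.1364)
(36 + N)**2 = (36 + 25/22)**2 = (817/22)**2 = 667489/484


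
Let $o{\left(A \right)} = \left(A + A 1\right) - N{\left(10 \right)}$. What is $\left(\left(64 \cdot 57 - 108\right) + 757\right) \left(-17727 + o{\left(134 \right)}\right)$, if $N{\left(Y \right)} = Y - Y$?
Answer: $-75021323$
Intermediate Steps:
$N{\left(Y \right)} = 0$
$o{\left(A \right)} = 2 A$ ($o{\left(A \right)} = \left(A + A 1\right) - 0 = \left(A + A\right) + 0 = 2 A + 0 = 2 A$)
$\left(\left(64 \cdot 57 - 108\right) + 757\right) \left(-17727 + o{\left(134 \right)}\right) = \left(\left(64 \cdot 57 - 108\right) + 757\right) \left(-17727 + 2 \cdot 134\right) = \left(\left(3648 - 108\right) + 757\right) \left(-17727 + 268\right) = \left(3540 + 757\right) \left(-17459\right) = 4297 \left(-17459\right) = -75021323$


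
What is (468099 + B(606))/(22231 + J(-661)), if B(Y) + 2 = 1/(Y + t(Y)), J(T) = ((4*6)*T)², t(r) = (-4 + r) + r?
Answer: 849127959/456563350778 ≈ 0.0018598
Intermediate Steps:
t(r) = -4 + 2*r
J(T) = 576*T² (J(T) = (24*T)² = 576*T²)
B(Y) = -2 + 1/(-4 + 3*Y) (B(Y) = -2 + 1/(Y + (-4 + 2*Y)) = -2 + 1/(-4 + 3*Y))
(468099 + B(606))/(22231 + J(-661)) = (468099 + 3*(3 - 2*606)/(-4 + 3*606))/(22231 + 576*(-661)²) = (468099 + 3*(3 - 1212)/(-4 + 1818))/(22231 + 576*436921) = (468099 + 3*(-1209)/1814)/(22231 + 251666496) = (468099 + 3*(1/1814)*(-1209))/251688727 = (468099 - 3627/1814)*(1/251688727) = (849127959/1814)*(1/251688727) = 849127959/456563350778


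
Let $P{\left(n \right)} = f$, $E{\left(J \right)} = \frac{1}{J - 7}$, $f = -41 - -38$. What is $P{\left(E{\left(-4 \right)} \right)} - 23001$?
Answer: $-23004$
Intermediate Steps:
$f = -3$ ($f = -41 + 38 = -3$)
$E{\left(J \right)} = \frac{1}{-7 + J}$
$P{\left(n \right)} = -3$
$P{\left(E{\left(-4 \right)} \right)} - 23001 = -3 - 23001 = -23004$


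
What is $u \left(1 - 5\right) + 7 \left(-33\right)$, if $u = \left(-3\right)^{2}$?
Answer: $-267$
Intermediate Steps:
$u = 9$
$u \left(1 - 5\right) + 7 \left(-33\right) = 9 \left(1 - 5\right) + 7 \left(-33\right) = 9 \left(-4\right) - 231 = -36 - 231 = -267$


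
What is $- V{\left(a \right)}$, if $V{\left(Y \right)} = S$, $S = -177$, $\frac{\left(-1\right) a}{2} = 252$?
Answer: $177$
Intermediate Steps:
$a = -504$ ($a = \left(-2\right) 252 = -504$)
$V{\left(Y \right)} = -177$
$- V{\left(a \right)} = \left(-1\right) \left(-177\right) = 177$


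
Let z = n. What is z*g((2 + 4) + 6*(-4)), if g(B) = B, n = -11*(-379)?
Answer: -75042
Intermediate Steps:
n = 4169
z = 4169
z*g((2 + 4) + 6*(-4)) = 4169*((2 + 4) + 6*(-4)) = 4169*(6 - 24) = 4169*(-18) = -75042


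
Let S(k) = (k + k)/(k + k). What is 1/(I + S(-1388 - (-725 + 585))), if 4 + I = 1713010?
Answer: 1/1713007 ≈ 5.8377e-7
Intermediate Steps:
I = 1713006 (I = -4 + 1713010 = 1713006)
S(k) = 1 (S(k) = (2*k)/((2*k)) = (2*k)*(1/(2*k)) = 1)
1/(I + S(-1388 - (-725 + 585))) = 1/(1713006 + 1) = 1/1713007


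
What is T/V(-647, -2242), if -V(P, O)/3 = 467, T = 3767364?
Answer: -1255788/467 ≈ -2689.1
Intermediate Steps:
V(P, O) = -1401 (V(P, O) = -3*467 = -1401)
T/V(-647, -2242) = 3767364/(-1401) = 3767364*(-1/1401) = -1255788/467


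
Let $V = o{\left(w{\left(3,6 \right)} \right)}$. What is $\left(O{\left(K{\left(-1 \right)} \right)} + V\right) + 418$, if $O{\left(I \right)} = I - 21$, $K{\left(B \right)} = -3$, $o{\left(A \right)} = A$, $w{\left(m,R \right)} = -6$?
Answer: $388$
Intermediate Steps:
$O{\left(I \right)} = -21 + I$ ($O{\left(I \right)} = I - 21 = -21 + I$)
$V = -6$
$\left(O{\left(K{\left(-1 \right)} \right)} + V\right) + 418 = \left(\left(-21 - 3\right) - 6\right) + 418 = \left(-24 - 6\right) + 418 = -30 + 418 = 388$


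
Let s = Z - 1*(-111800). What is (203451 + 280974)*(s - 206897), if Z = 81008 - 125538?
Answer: -67638809475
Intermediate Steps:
Z = -44530
s = 67270 (s = -44530 - 1*(-111800) = -44530 + 111800 = 67270)
(203451 + 280974)*(s - 206897) = (203451 + 280974)*(67270 - 206897) = 484425*(-139627) = -67638809475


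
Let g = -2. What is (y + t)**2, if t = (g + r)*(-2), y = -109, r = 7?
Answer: 14161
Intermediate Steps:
t = -10 (t = (-2 + 7)*(-2) = 5*(-2) = -10)
(y + t)**2 = (-109 - 10)**2 = (-119)**2 = 14161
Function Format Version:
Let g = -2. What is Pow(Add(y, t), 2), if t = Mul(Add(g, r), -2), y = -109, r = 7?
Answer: 14161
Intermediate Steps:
t = -10 (t = Mul(Add(-2, 7), -2) = Mul(5, -2) = -10)
Pow(Add(y, t), 2) = Pow(Add(-109, -10), 2) = Pow(-119, 2) = 14161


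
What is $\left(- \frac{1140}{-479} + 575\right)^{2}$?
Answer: $\frac{76488199225}{229441} \approx 3.3337 \cdot 10^{5}$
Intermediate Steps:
$\left(- \frac{1140}{-479} + 575\right)^{2} = \left(\left(-1140\right) \left(- \frac{1}{479}\right) + 575\right)^{2} = \left(\frac{1140}{479} + 575\right)^{2} = \left(\frac{276565}{479}\right)^{2} = \frac{76488199225}{229441}$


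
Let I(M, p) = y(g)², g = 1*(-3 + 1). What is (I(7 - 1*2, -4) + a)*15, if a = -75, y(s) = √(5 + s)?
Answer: -1080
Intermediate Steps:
g = -2 (g = 1*(-2) = -2)
I(M, p) = 3 (I(M, p) = (√(5 - 2))² = (√3)² = 3)
(I(7 - 1*2, -4) + a)*15 = (3 - 75)*15 = -72*15 = -1080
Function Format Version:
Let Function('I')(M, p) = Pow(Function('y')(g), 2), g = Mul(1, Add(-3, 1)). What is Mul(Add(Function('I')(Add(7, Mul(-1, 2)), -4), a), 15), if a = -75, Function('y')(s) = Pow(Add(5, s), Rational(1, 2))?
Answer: -1080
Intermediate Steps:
g = -2 (g = Mul(1, -2) = -2)
Function('I')(M, p) = 3 (Function('I')(M, p) = Pow(Pow(Add(5, -2), Rational(1, 2)), 2) = Pow(Pow(3, Rational(1, 2)), 2) = 3)
Mul(Add(Function('I')(Add(7, Mul(-1, 2)), -4), a), 15) = Mul(Add(3, -75), 15) = Mul(-72, 15) = -1080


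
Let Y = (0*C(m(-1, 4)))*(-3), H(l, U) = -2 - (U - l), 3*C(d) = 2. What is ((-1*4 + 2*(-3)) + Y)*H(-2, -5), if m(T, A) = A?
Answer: -10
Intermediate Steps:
C(d) = ⅔ (C(d) = (⅓)*2 = ⅔)
H(l, U) = -2 + l - U (H(l, U) = -2 + (l - U) = -2 + l - U)
Y = 0 (Y = (0*(⅔))*(-3) = 0*(-3) = 0)
((-1*4 + 2*(-3)) + Y)*H(-2, -5) = ((-1*4 + 2*(-3)) + 0)*(-2 - 2 - 1*(-5)) = ((-4 - 6) + 0)*(-2 - 2 + 5) = (-10 + 0)*1 = -10*1 = -10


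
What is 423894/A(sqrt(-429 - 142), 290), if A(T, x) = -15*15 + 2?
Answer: -423894/223 ≈ -1900.9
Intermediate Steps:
A(T, x) = -223 (A(T, x) = -225 + 2 = -223)
423894/A(sqrt(-429 - 142), 290) = 423894/(-223) = 423894*(-1/223) = -423894/223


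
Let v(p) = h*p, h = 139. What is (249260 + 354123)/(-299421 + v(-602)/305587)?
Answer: -184386000821/91499248805 ≈ -2.0152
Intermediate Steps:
v(p) = 139*p
(249260 + 354123)/(-299421 + v(-602)/305587) = (249260 + 354123)/(-299421 + (139*(-602))/305587) = 603383/(-299421 - 83678*1/305587) = 603383/(-299421 - 83678/305587) = 603383/(-91499248805/305587) = 603383*(-305587/91499248805) = -184386000821/91499248805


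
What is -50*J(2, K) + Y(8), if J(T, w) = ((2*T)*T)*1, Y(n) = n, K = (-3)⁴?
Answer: -392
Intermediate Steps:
K = 81
J(T, w) = 2*T² (J(T, w) = (2*T²)*1 = 2*T²)
-50*J(2, K) + Y(8) = -100*2² + 8 = -100*4 + 8 = -50*8 + 8 = -400 + 8 = -392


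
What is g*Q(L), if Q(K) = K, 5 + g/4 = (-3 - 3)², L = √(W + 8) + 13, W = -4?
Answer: 1860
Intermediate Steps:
L = 15 (L = √(-4 + 8) + 13 = √4 + 13 = 2 + 13 = 15)
g = 124 (g = -20 + 4*(-3 - 3)² = -20 + 4*(-6)² = -20 + 4*36 = -20 + 144 = 124)
g*Q(L) = 124*15 = 1860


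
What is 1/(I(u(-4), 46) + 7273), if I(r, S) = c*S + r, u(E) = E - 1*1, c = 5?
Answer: 1/7498 ≈ 0.00013337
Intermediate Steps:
u(E) = -1 + E (u(E) = E - 1 = -1 + E)
I(r, S) = r + 5*S (I(r, S) = 5*S + r = r + 5*S)
1/(I(u(-4), 46) + 7273) = 1/(((-1 - 4) + 5*46) + 7273) = 1/((-5 + 230) + 7273) = 1/(225 + 7273) = 1/7498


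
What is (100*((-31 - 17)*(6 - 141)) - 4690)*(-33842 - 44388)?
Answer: -50326141300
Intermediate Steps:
(100*((-31 - 17)*(6 - 141)) - 4690)*(-33842 - 44388) = (100*(-48*(-135)) - 4690)*(-78230) = (100*6480 - 4690)*(-78230) = (648000 - 4690)*(-78230) = 643310*(-78230) = -50326141300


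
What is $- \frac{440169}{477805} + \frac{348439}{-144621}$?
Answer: $- \frac{230143577344}{69100636905} \approx -3.3306$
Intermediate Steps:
$- \frac{440169}{477805} + \frac{348439}{-144621} = \left(-440169\right) \frac{1}{477805} + 348439 \left(- \frac{1}{144621}\right) = - \frac{440169}{477805} - \frac{348439}{144621} = - \frac{230143577344}{69100636905}$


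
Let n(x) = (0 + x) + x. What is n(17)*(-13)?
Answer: -442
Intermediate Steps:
n(x) = 2*x (n(x) = x + x = 2*x)
n(17)*(-13) = (2*17)*(-13) = 34*(-13) = -442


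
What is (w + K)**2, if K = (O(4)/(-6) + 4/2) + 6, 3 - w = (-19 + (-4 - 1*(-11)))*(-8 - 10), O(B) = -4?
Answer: 375769/9 ≈ 41752.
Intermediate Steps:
w = -213 (w = 3 - (-19 + (-4 - 1*(-11)))*(-8 - 10) = 3 - (-19 + (-4 + 11))*(-18) = 3 - (-19 + 7)*(-18) = 3 - (-12)*(-18) = 3 - 1*216 = 3 - 216 = -213)
K = 26/3 (K = (-4/(-6) + 4/2) + 6 = (-4*(-1/6) + 4*(1/2)) + 6 = (2/3 + 2) + 6 = 8/3 + 6 = 26/3 ≈ 8.6667)
(w + K)**2 = (-213 + 26/3)**2 = (-613/3)**2 = 375769/9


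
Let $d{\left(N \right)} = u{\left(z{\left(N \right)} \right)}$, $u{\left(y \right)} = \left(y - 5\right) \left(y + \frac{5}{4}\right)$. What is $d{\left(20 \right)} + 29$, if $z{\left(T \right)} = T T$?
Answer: $\frac{634091}{4} \approx 1.5852 \cdot 10^{5}$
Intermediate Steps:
$z{\left(T \right)} = T^{2}$
$u{\left(y \right)} = \left(-5 + y\right) \left(\frac{5}{4} + y\right)$ ($u{\left(y \right)} = \left(-5 + y\right) \left(y + 5 \cdot \frac{1}{4}\right) = \left(-5 + y\right) \left(y + \frac{5}{4}\right) = \left(-5 + y\right) \left(\frac{5}{4} + y\right)$)
$d{\left(N \right)} = - \frac{25}{4} + N^{4} - \frac{15 N^{2}}{4}$ ($d{\left(N \right)} = - \frac{25}{4} + \left(N^{2}\right)^{2} - \frac{15 N^{2}}{4} = - \frac{25}{4} + N^{4} - \frac{15 N^{2}}{4}$)
$d{\left(20 \right)} + 29 = \left(- \frac{25}{4} + 20^{4} - \frac{15 \cdot 20^{2}}{4}\right) + 29 = \left(- \frac{25}{4} + 160000 - 1500\right) + 29 = \frac{633975}{4} + 29 = \frac{634091}{4}$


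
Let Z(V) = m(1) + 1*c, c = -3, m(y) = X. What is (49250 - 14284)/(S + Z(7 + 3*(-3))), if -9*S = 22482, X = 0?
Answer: -34966/2501 ≈ -13.981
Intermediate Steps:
m(y) = 0
S = -2498 (S = -⅑*22482 = -2498)
Z(V) = -3 (Z(V) = 0 + 1*(-3) = 0 - 3 = -3)
(49250 - 14284)/(S + Z(7 + 3*(-3))) = (49250 - 14284)/(-2498 - 3) = 34966/(-2501) = 34966*(-1/2501) = -34966/2501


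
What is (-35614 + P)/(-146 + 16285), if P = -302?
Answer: -35916/16139 ≈ -2.2254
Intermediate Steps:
(-35614 + P)/(-146 + 16285) = (-35614 - 302)/(-146 + 16285) = -35916/16139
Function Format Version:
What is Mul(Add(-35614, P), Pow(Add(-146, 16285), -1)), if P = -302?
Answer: Rational(-35916, 16139) ≈ -2.2254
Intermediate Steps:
Mul(Add(-35614, P), Pow(Add(-146, 16285), -1)) = Mul(Add(-35614, -302), Pow(Add(-146, 16285), -1)) = Mul(-35916, Pow(16139, -1)) = Mul(-35916, Rational(1, 16139)) = Rational(-35916, 16139)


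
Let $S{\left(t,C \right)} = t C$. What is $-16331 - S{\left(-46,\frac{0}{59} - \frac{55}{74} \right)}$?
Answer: $- \frac{605512}{37} \approx -16365.0$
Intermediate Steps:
$S{\left(t,C \right)} = C t$
$-16331 - S{\left(-46,\frac{0}{59} - \frac{55}{74} \right)} = -16331 - \left(\frac{0}{59} - \frac{55}{74}\right) \left(-46\right) = -16331 - \left(0 \cdot \frac{1}{59} - \frac{55}{74}\right) \left(-46\right) = -16331 - \left(0 - \frac{55}{74}\right) \left(-46\right) = -16331 - \left(- \frac{55}{74}\right) \left(-46\right) = -16331 - \frac{1265}{37} = - \frac{605512}{37}$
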